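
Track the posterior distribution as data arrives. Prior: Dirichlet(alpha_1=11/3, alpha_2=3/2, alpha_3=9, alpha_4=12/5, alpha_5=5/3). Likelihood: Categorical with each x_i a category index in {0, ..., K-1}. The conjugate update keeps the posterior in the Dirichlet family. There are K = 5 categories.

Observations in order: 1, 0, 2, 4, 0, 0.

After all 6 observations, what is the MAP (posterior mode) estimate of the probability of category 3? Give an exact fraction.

obs 1: x=1 → posterior Dirichlet(11/3, 5/2, 9, 12/5, 5/3)
obs 2: x=0 → posterior Dirichlet(14/3, 5/2, 9, 12/5, 5/3)
obs 3: x=2 → posterior Dirichlet(14/3, 5/2, 10, 12/5, 5/3)
obs 4: x=4 → posterior Dirichlet(14/3, 5/2, 10, 12/5, 8/3)
obs 5: x=0 → posterior Dirichlet(17/3, 5/2, 10, 12/5, 8/3)
obs 6: x=0 → posterior Dirichlet(20/3, 5/2, 10, 12/5, 8/3)

42/577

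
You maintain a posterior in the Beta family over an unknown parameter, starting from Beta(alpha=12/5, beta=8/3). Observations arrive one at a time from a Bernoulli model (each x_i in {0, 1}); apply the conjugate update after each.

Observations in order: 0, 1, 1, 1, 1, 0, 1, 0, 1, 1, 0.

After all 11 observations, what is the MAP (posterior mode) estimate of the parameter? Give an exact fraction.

126/211

obs 1: x=0 → posterior Beta(12/5, 11/3)
obs 2: x=1 → posterior Beta(17/5, 11/3)
obs 3: x=1 → posterior Beta(22/5, 11/3)
obs 4: x=1 → posterior Beta(27/5, 11/3)
obs 5: x=1 → posterior Beta(32/5, 11/3)
obs 6: x=0 → posterior Beta(32/5, 14/3)
obs 7: x=1 → posterior Beta(37/5, 14/3)
obs 8: x=0 → posterior Beta(37/5, 17/3)
obs 9: x=1 → posterior Beta(42/5, 17/3)
obs 10: x=1 → posterior Beta(47/5, 17/3)
obs 11: x=0 → posterior Beta(47/5, 20/3)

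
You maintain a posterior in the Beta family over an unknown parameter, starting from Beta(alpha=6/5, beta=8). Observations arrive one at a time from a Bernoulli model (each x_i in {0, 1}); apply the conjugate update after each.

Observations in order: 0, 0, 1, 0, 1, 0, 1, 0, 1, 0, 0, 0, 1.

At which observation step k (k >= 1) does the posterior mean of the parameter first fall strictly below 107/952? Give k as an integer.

k = 2

obs 1: x=0 → posterior Beta(6/5, 9)
obs 2: x=0 → posterior Beta(6/5, 10)
obs 3: x=1 → posterior Beta(11/5, 10)
obs 4: x=0 → posterior Beta(11/5, 11)
obs 5: x=1 → posterior Beta(16/5, 11)
obs 6: x=0 → posterior Beta(16/5, 12)
obs 7: x=1 → posterior Beta(21/5, 12)
obs 8: x=0 → posterior Beta(21/5, 13)
obs 9: x=1 → posterior Beta(26/5, 13)
obs 10: x=0 → posterior Beta(26/5, 14)
obs 11: x=0 → posterior Beta(26/5, 15)
obs 12: x=0 → posterior Beta(26/5, 16)
obs 13: x=1 → posterior Beta(31/5, 16)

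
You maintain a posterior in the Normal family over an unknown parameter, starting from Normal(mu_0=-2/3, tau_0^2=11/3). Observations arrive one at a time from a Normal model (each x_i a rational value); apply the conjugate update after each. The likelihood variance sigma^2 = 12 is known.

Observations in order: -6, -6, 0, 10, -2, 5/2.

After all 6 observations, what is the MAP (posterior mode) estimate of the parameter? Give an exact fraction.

obs 1: x=-6 → posterior Normal(-90/47, 132/47)
obs 2: x=-6 → posterior Normal(-78/29, 66/29)
obs 3: x=0 → posterior Normal(-52/23, 44/23)
obs 4: x=10 → posterior Normal(-23/40, 33/20)
obs 5: x=-2 → posterior Normal(-68/91, 132/91)
obs 6: x=5/2 → posterior Normal(-27/68, 22/17)

-27/68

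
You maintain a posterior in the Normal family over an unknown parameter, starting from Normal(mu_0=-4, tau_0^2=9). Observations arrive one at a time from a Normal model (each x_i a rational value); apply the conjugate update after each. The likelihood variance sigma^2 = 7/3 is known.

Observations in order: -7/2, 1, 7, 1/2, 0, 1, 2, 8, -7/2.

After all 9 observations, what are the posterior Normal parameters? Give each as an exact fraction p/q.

mu_0=619/500, tau_0^2=63/250

obs 1: x=-7/2 → posterior Normal(-245/68, 63/34)
obs 2: x=1 → posterior Normal(-191/122, 63/61)
obs 3: x=7 → posterior Normal(17/16, 63/88)
obs 4: x=1/2 → posterior Normal(107/115, 63/115)
obs 5: x=0 → posterior Normal(107/142, 63/142)
obs 6: x=1 → posterior Normal(134/169, 63/169)
obs 7: x=2 → posterior Normal(47/49, 9/28)
obs 8: x=8 → posterior Normal(404/223, 63/223)
obs 9: x=-7/2 → posterior Normal(619/500, 63/250)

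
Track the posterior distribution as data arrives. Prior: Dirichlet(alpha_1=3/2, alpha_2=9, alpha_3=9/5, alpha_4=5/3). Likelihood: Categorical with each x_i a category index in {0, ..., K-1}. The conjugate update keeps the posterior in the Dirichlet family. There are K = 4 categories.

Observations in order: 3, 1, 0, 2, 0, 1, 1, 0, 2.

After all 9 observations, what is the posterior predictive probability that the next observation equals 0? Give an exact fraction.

obs 1: x=3 → posterior Dirichlet(3/2, 9, 9/5, 8/3)
obs 2: x=1 → posterior Dirichlet(3/2, 10, 9/5, 8/3)
obs 3: x=0 → posterior Dirichlet(5/2, 10, 9/5, 8/3)
obs 4: x=2 → posterior Dirichlet(5/2, 10, 14/5, 8/3)
obs 5: x=0 → posterior Dirichlet(7/2, 10, 14/5, 8/3)
obs 6: x=1 → posterior Dirichlet(7/2, 11, 14/5, 8/3)
obs 7: x=1 → posterior Dirichlet(7/2, 12, 14/5, 8/3)
obs 8: x=0 → posterior Dirichlet(9/2, 12, 14/5, 8/3)
obs 9: x=2 → posterior Dirichlet(9/2, 12, 19/5, 8/3)

135/689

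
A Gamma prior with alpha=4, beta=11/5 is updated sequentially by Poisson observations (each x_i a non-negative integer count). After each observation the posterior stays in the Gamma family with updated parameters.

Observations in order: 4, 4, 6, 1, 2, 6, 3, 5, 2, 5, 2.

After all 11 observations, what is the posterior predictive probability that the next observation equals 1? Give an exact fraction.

25255492656044083522974163340544032157642556345254030181352621913498728089434193920/202593586297473420339433781854835798243386530068019028624983093558347936097633274151

obs 1: x=4 → posterior Gamma(8, 16/5)
obs 2: x=4 → posterior Gamma(12, 21/5)
obs 3: x=6 → posterior Gamma(18, 26/5)
obs 4: x=1 → posterior Gamma(19, 31/5)
obs 5: x=2 → posterior Gamma(21, 36/5)
obs 6: x=6 → posterior Gamma(27, 41/5)
obs 7: x=3 → posterior Gamma(30, 46/5)
obs 8: x=5 → posterior Gamma(35, 51/5)
obs 9: x=2 → posterior Gamma(37, 56/5)
obs 10: x=5 → posterior Gamma(42, 61/5)
obs 11: x=2 → posterior Gamma(44, 66/5)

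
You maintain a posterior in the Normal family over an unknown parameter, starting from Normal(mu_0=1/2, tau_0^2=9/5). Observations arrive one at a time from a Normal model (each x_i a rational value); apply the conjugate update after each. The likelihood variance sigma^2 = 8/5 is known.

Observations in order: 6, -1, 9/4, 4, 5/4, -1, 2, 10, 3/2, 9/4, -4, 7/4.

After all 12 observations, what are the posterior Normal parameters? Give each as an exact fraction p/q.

mu_0=229/116, tau_0^2=18/145

obs 1: x=6 → posterior Normal(58/17, 72/85)
obs 2: x=-1 → posterior Normal(49/26, 36/65)
obs 3: x=9/4 → posterior Normal(277/140, 72/175)
obs 4: x=4 → posterior Normal(421/176, 18/55)
obs 5: x=5/4 → posterior Normal(233/106, 72/265)
obs 6: x=-1 → posterior Normal(215/124, 36/155)
obs 7: x=2 → posterior Normal(251/142, 72/355)
obs 8: x=10 → posterior Normal(431/160, 9/50)
obs 9: x=3/2 → posterior Normal(229/89, 72/445)
obs 10: x=9/4 → posterior Normal(997/392, 36/245)
obs 11: x=-4 → posterior Normal(853/428, 72/535)
obs 12: x=7/4 → posterior Normal(229/116, 18/145)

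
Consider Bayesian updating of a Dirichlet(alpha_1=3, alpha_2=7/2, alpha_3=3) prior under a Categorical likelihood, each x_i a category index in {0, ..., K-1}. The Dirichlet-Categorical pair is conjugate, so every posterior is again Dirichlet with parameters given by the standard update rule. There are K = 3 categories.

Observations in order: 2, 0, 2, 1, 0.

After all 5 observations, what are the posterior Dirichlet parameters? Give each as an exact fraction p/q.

obs 1: x=2 → posterior Dirichlet(3, 7/2, 4)
obs 2: x=0 → posterior Dirichlet(4, 7/2, 4)
obs 3: x=2 → posterior Dirichlet(4, 7/2, 5)
obs 4: x=1 → posterior Dirichlet(4, 9/2, 5)
obs 5: x=0 → posterior Dirichlet(5, 9/2, 5)

alpha_1=5, alpha_2=9/2, alpha_3=5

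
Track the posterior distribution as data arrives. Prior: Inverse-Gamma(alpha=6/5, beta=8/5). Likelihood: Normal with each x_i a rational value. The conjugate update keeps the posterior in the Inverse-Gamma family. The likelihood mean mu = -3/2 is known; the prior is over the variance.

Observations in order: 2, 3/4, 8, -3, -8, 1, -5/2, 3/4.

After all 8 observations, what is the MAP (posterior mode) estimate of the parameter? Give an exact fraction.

obs 1: x=2 → posterior Inverse-Gamma(17/10, 309/40)
obs 2: x=3/4 → posterior Inverse-Gamma(11/5, 1641/160)
obs 3: x=8 → posterior Inverse-Gamma(27/10, 8861/160)
obs 4: x=-3 → posterior Inverse-Gamma(16/5, 9041/160)
obs 5: x=-8 → posterior Inverse-Gamma(37/10, 12421/160)
obs 6: x=1 → posterior Inverse-Gamma(21/5, 12921/160)
obs 7: x=-5/2 → posterior Inverse-Gamma(47/10, 13001/160)
obs 8: x=3/4 → posterior Inverse-Gamma(26/5, 6703/80)

6703/496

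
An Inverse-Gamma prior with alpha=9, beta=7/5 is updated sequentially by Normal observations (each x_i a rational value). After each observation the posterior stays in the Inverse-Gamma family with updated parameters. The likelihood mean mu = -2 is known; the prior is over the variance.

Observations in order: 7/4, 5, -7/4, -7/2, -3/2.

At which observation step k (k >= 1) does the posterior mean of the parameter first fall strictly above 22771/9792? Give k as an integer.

obs 1: x=7/4 → posterior Inverse-Gamma(19/2, 1349/160)
obs 2: x=5 → posterior Inverse-Gamma(10, 5269/160)
obs 3: x=-7/4 → posterior Inverse-Gamma(21/2, 2637/80)
obs 4: x=-7/2 → posterior Inverse-Gamma(11, 2727/80)
obs 5: x=-3/2 → posterior Inverse-Gamma(23/2, 2737/80)

k = 2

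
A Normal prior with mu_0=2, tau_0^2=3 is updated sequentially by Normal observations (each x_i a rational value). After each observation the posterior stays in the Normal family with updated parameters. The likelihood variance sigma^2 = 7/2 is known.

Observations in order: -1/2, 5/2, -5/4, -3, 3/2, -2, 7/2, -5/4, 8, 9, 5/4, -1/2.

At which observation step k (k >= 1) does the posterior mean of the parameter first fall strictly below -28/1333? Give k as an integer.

obs 1: x=-1/2 → posterior Normal(11/13, 21/13)
obs 2: x=5/2 → posterior Normal(26/19, 21/19)
obs 3: x=-5/4 → posterior Normal(37/50, 21/25)
obs 4: x=-3 → posterior Normal(1/62, 21/31)
obs 5: x=3/2 → posterior Normal(19/74, 21/37)
obs 6: x=-2 → posterior Normal(-5/86, 21/43)
obs 7: x=7/2 → posterior Normal(37/98, 3/7)
obs 8: x=-5/4 → posterior Normal(1/5, 21/55)
obs 9: x=8 → posterior Normal(59/61, 21/61)
obs 10: x=9 → posterior Normal(113/67, 21/67)
obs 11: x=5/4 → posterior Normal(241/146, 21/73)
obs 12: x=-1/2 → posterior Normal(235/158, 21/79)

k = 6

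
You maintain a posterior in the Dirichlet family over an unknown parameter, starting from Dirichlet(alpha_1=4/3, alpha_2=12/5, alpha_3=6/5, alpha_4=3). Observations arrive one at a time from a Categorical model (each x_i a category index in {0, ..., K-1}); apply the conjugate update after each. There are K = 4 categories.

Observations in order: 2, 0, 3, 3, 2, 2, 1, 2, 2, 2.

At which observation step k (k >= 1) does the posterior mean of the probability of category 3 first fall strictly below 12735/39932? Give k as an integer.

k = 2

obs 1: x=2 → posterior Dirichlet(4/3, 12/5, 11/5, 3)
obs 2: x=0 → posterior Dirichlet(7/3, 12/5, 11/5, 3)
obs 3: x=3 → posterior Dirichlet(7/3, 12/5, 11/5, 4)
obs 4: x=3 → posterior Dirichlet(7/3, 12/5, 11/5, 5)
obs 5: x=2 → posterior Dirichlet(7/3, 12/5, 16/5, 5)
obs 6: x=2 → posterior Dirichlet(7/3, 12/5, 21/5, 5)
obs 7: x=1 → posterior Dirichlet(7/3, 17/5, 21/5, 5)
obs 8: x=2 → posterior Dirichlet(7/3, 17/5, 26/5, 5)
obs 9: x=2 → posterior Dirichlet(7/3, 17/5, 31/5, 5)
obs 10: x=2 → posterior Dirichlet(7/3, 17/5, 36/5, 5)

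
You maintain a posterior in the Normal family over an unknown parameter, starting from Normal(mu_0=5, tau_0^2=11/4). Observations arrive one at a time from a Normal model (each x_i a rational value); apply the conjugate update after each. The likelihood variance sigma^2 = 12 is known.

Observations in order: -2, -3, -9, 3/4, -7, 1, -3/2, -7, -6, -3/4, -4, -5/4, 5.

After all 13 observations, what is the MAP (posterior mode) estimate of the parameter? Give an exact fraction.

obs 1: x=-2 → posterior Normal(218/59, 132/59)
obs 2: x=-3 → posterior Normal(37/14, 66/35)
obs 3: x=-9 → posterior Normal(86/81, 44/27)
obs 4: x=3/4 → posterior Normal(377/368, 33/23)
obs 5: x=-7 → posterior Normal(69/412, 132/103)
obs 6: x=1 → posterior Normal(113/456, 22/19)
obs 7: x=-3/2 → posterior Normal(47/500, 132/125)
obs 8: x=-7 → posterior Normal(-261/544, 33/34)
obs 9: x=-6 → posterior Normal(-25/28, 44/49)
obs 10: x=-3/4 → posterior Normal(-279/316, 66/79)
obs 11: x=-4 → posterior Normal(-367/338, 132/169)
obs 12: x=-5/4 → posterior Normal(-263/240, 11/15)
obs 13: x=5 → posterior Normal(-569/764, 132/191)

-569/764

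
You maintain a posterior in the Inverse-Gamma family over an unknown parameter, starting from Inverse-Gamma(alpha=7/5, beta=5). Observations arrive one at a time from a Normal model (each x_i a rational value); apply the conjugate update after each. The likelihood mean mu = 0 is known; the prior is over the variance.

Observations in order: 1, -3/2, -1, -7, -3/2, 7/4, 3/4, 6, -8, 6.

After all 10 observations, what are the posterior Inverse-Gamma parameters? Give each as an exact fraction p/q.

alpha=32/5, beta=1641/16

obs 1: x=1 → posterior Inverse-Gamma(19/10, 11/2)
obs 2: x=-3/2 → posterior Inverse-Gamma(12/5, 53/8)
obs 3: x=-1 → posterior Inverse-Gamma(29/10, 57/8)
obs 4: x=-7 → posterior Inverse-Gamma(17/5, 253/8)
obs 5: x=-3/2 → posterior Inverse-Gamma(39/10, 131/4)
obs 6: x=7/4 → posterior Inverse-Gamma(22/5, 1097/32)
obs 7: x=3/4 → posterior Inverse-Gamma(49/10, 553/16)
obs 8: x=6 → posterior Inverse-Gamma(27/5, 841/16)
obs 9: x=-8 → posterior Inverse-Gamma(59/10, 1353/16)
obs 10: x=6 → posterior Inverse-Gamma(32/5, 1641/16)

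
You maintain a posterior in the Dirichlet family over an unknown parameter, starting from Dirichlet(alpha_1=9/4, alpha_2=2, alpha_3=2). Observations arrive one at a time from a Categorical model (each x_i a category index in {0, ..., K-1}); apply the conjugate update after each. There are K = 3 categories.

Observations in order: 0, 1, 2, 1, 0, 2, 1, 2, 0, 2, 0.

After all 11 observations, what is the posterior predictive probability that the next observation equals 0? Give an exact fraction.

obs 1: x=0 → posterior Dirichlet(13/4, 2, 2)
obs 2: x=1 → posterior Dirichlet(13/4, 3, 2)
obs 3: x=2 → posterior Dirichlet(13/4, 3, 3)
obs 4: x=1 → posterior Dirichlet(13/4, 4, 3)
obs 5: x=0 → posterior Dirichlet(17/4, 4, 3)
obs 6: x=2 → posterior Dirichlet(17/4, 4, 4)
obs 7: x=1 → posterior Dirichlet(17/4, 5, 4)
obs 8: x=2 → posterior Dirichlet(17/4, 5, 5)
obs 9: x=0 → posterior Dirichlet(21/4, 5, 5)
obs 10: x=2 → posterior Dirichlet(21/4, 5, 6)
obs 11: x=0 → posterior Dirichlet(25/4, 5, 6)

25/69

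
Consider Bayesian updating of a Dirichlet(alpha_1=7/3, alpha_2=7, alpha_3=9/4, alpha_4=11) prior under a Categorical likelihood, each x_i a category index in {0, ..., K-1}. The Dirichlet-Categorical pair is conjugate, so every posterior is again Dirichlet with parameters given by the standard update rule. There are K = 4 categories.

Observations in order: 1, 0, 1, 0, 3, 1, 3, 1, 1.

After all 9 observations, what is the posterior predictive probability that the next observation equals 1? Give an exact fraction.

obs 1: x=1 → posterior Dirichlet(7/3, 8, 9/4, 11)
obs 2: x=0 → posterior Dirichlet(10/3, 8, 9/4, 11)
obs 3: x=1 → posterior Dirichlet(10/3, 9, 9/4, 11)
obs 4: x=0 → posterior Dirichlet(13/3, 9, 9/4, 11)
obs 5: x=3 → posterior Dirichlet(13/3, 9, 9/4, 12)
obs 6: x=1 → posterior Dirichlet(13/3, 10, 9/4, 12)
obs 7: x=3 → posterior Dirichlet(13/3, 10, 9/4, 13)
obs 8: x=1 → posterior Dirichlet(13/3, 11, 9/4, 13)
obs 9: x=1 → posterior Dirichlet(13/3, 12, 9/4, 13)

144/379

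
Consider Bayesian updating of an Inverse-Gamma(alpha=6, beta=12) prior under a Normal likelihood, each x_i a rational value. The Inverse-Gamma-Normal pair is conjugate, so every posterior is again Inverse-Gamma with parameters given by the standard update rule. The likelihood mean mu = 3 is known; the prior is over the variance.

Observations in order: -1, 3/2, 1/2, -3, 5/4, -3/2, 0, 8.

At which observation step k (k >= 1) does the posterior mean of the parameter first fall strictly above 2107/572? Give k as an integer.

k = 3

obs 1: x=-1 → posterior Inverse-Gamma(13/2, 20)
obs 2: x=3/2 → posterior Inverse-Gamma(7, 169/8)
obs 3: x=1/2 → posterior Inverse-Gamma(15/2, 97/4)
obs 4: x=-3 → posterior Inverse-Gamma(8, 169/4)
obs 5: x=5/4 → posterior Inverse-Gamma(17/2, 1401/32)
obs 6: x=-3/2 → posterior Inverse-Gamma(9, 1725/32)
obs 7: x=0 → posterior Inverse-Gamma(19/2, 1869/32)
obs 8: x=8 → posterior Inverse-Gamma(10, 2269/32)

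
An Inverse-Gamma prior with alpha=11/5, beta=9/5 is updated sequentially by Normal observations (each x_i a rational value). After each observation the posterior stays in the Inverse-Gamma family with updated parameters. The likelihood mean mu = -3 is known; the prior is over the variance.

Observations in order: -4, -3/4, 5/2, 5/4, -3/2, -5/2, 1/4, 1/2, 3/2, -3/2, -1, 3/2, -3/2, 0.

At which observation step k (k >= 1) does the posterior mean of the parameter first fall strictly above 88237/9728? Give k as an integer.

obs 1: x=-4 → posterior Inverse-Gamma(27/10, 23/10)
obs 2: x=-3/4 → posterior Inverse-Gamma(16/5, 773/160)
obs 3: x=5/2 → posterior Inverse-Gamma(37/10, 3193/160)
obs 4: x=5/4 → posterior Inverse-Gamma(21/5, 2319/80)
obs 5: x=-3/2 → posterior Inverse-Gamma(47/10, 2409/80)
obs 6: x=-5/2 → posterior Inverse-Gamma(26/5, 2419/80)
obs 7: x=1/4 → posterior Inverse-Gamma(57/10, 5683/160)
obs 8: x=1/2 → posterior Inverse-Gamma(31/5, 6663/160)
obs 9: x=3/2 → posterior Inverse-Gamma(67/10, 8283/160)
obs 10: x=-3/2 → posterior Inverse-Gamma(36/5, 8463/160)
obs 11: x=-1 → posterior Inverse-Gamma(77/10, 8783/160)
obs 12: x=3/2 → posterior Inverse-Gamma(41/5, 10403/160)
obs 13: x=-3/2 → posterior Inverse-Gamma(87/10, 10583/160)
obs 14: x=0 → posterior Inverse-Gamma(46/5, 11303/160)

k = 9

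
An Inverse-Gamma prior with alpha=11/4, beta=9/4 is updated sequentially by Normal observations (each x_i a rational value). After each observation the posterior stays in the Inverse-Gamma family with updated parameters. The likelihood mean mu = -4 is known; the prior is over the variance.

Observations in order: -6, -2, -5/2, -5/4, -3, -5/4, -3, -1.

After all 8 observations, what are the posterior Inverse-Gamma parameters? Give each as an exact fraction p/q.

obs 1: x=-6 → posterior Inverse-Gamma(13/4, 17/4)
obs 2: x=-2 → posterior Inverse-Gamma(15/4, 25/4)
obs 3: x=-5/2 → posterior Inverse-Gamma(17/4, 59/8)
obs 4: x=-5/4 → posterior Inverse-Gamma(19/4, 357/32)
obs 5: x=-3 → posterior Inverse-Gamma(21/4, 373/32)
obs 6: x=-5/4 → posterior Inverse-Gamma(23/4, 247/16)
obs 7: x=-3 → posterior Inverse-Gamma(25/4, 255/16)
obs 8: x=-1 → posterior Inverse-Gamma(27/4, 327/16)

alpha=27/4, beta=327/16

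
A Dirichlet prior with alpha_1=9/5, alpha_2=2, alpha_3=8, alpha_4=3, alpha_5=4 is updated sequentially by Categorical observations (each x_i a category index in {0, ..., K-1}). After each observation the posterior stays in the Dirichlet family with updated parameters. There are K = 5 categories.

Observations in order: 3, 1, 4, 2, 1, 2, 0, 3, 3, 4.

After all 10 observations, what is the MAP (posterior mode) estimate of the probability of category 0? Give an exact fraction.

9/119

obs 1: x=3 → posterior Dirichlet(9/5, 2, 8, 4, 4)
obs 2: x=1 → posterior Dirichlet(9/5, 3, 8, 4, 4)
obs 3: x=4 → posterior Dirichlet(9/5, 3, 8, 4, 5)
obs 4: x=2 → posterior Dirichlet(9/5, 3, 9, 4, 5)
obs 5: x=1 → posterior Dirichlet(9/5, 4, 9, 4, 5)
obs 6: x=2 → posterior Dirichlet(9/5, 4, 10, 4, 5)
obs 7: x=0 → posterior Dirichlet(14/5, 4, 10, 4, 5)
obs 8: x=3 → posterior Dirichlet(14/5, 4, 10, 5, 5)
obs 9: x=3 → posterior Dirichlet(14/5, 4, 10, 6, 5)
obs 10: x=4 → posterior Dirichlet(14/5, 4, 10, 6, 6)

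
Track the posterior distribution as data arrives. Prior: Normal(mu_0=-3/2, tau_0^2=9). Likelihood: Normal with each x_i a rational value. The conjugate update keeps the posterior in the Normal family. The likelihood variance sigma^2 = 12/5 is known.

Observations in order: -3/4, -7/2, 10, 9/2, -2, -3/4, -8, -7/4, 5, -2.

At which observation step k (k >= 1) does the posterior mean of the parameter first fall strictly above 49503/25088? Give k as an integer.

k = 4

obs 1: x=-3/4 → posterior Normal(-69/76, 36/19)
obs 2: x=-7/2 → posterior Normal(-279/136, 18/17)
obs 3: x=10 → posterior Normal(321/196, 36/49)
obs 4: x=9/2 → posterior Normal(591/256, 9/16)
obs 5: x=-2 → posterior Normal(471/316, 36/79)
obs 6: x=-3/4 → posterior Normal(213/188, 18/47)
obs 7: x=-8 → posterior Normal(-27/218, 36/109)
obs 8: x=-7/4 → posterior Normal(-159/496, 9/31)
obs 9: x=5 → posterior Normal(141/556, 36/139)
obs 10: x=-2 → posterior Normal(3/88, 18/77)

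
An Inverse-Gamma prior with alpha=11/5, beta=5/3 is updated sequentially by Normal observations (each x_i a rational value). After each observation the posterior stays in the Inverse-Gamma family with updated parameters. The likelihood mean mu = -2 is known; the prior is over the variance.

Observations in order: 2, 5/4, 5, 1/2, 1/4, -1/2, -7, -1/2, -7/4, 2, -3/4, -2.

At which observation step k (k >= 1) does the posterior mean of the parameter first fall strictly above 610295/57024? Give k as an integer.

obs 1: x=2 → posterior Inverse-Gamma(27/10, 29/3)
obs 2: x=5/4 → posterior Inverse-Gamma(16/5, 1435/96)
obs 3: x=5 → posterior Inverse-Gamma(37/10, 3787/96)
obs 4: x=1/2 → posterior Inverse-Gamma(21/5, 4087/96)
obs 5: x=1/4 → posterior Inverse-Gamma(47/10, 2165/48)
obs 6: x=-1/2 → posterior Inverse-Gamma(26/5, 2219/48)
obs 7: x=-7 → posterior Inverse-Gamma(57/10, 2819/48)
obs 8: x=-1/2 → posterior Inverse-Gamma(31/5, 2873/48)
obs 9: x=-7/4 → posterior Inverse-Gamma(67/10, 5749/96)
obs 10: x=2 → posterior Inverse-Gamma(36/5, 6517/96)
obs 11: x=-3/4 → posterior Inverse-Gamma(77/10, 206/3)
obs 12: x=-2 → posterior Inverse-Gamma(41/5, 206/3)

k = 3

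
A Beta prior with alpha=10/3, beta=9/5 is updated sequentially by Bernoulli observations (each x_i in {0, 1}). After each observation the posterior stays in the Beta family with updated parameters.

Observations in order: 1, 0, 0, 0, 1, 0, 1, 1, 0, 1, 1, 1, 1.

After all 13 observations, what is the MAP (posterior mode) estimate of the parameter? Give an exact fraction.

obs 1: x=1 → posterior Beta(13/3, 9/5)
obs 2: x=0 → posterior Beta(13/3, 14/5)
obs 3: x=0 → posterior Beta(13/3, 19/5)
obs 4: x=0 → posterior Beta(13/3, 24/5)
obs 5: x=1 → posterior Beta(16/3, 24/5)
obs 6: x=0 → posterior Beta(16/3, 29/5)
obs 7: x=1 → posterior Beta(19/3, 29/5)
obs 8: x=1 → posterior Beta(22/3, 29/5)
obs 9: x=0 → posterior Beta(22/3, 34/5)
obs 10: x=1 → posterior Beta(25/3, 34/5)
obs 11: x=1 → posterior Beta(28/3, 34/5)
obs 12: x=1 → posterior Beta(31/3, 34/5)
obs 13: x=1 → posterior Beta(34/3, 34/5)

155/242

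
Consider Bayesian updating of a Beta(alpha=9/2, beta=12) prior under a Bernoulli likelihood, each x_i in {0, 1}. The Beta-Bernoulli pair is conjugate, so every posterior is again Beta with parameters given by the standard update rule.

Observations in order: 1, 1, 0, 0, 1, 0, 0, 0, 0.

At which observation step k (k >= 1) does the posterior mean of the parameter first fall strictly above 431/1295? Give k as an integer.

k = 2

obs 1: x=1 → posterior Beta(11/2, 12)
obs 2: x=1 → posterior Beta(13/2, 12)
obs 3: x=0 → posterior Beta(13/2, 13)
obs 4: x=0 → posterior Beta(13/2, 14)
obs 5: x=1 → posterior Beta(15/2, 14)
obs 6: x=0 → posterior Beta(15/2, 15)
obs 7: x=0 → posterior Beta(15/2, 16)
obs 8: x=0 → posterior Beta(15/2, 17)
obs 9: x=0 → posterior Beta(15/2, 18)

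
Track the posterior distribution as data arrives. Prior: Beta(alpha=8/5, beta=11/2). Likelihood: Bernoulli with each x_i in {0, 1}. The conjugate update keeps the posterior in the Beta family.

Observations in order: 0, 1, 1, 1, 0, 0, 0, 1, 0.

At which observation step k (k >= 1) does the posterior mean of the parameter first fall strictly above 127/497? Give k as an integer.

k = 2

obs 1: x=0 → posterior Beta(8/5, 13/2)
obs 2: x=1 → posterior Beta(13/5, 13/2)
obs 3: x=1 → posterior Beta(18/5, 13/2)
obs 4: x=1 → posterior Beta(23/5, 13/2)
obs 5: x=0 → posterior Beta(23/5, 15/2)
obs 6: x=0 → posterior Beta(23/5, 17/2)
obs 7: x=0 → posterior Beta(23/5, 19/2)
obs 8: x=1 → posterior Beta(28/5, 19/2)
obs 9: x=0 → posterior Beta(28/5, 21/2)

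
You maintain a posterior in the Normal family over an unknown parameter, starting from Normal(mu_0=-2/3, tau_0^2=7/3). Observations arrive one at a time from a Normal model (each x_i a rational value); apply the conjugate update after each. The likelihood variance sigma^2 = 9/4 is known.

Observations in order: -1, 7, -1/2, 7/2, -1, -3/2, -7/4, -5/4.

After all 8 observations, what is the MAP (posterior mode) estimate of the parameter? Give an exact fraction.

80/251

obs 1: x=-1 → posterior Normal(-46/55, 63/55)
obs 2: x=7 → posterior Normal(150/83, 63/83)
obs 3: x=-1/2 → posterior Normal(136/111, 21/37)
obs 4: x=7/2 → posterior Normal(234/139, 63/139)
obs 5: x=-1 → posterior Normal(206/167, 63/167)
obs 6: x=-3/2 → posterior Normal(164/195, 21/65)
obs 7: x=-7/4 → posterior Normal(115/223, 63/223)
obs 8: x=-5/4 → posterior Normal(80/251, 63/251)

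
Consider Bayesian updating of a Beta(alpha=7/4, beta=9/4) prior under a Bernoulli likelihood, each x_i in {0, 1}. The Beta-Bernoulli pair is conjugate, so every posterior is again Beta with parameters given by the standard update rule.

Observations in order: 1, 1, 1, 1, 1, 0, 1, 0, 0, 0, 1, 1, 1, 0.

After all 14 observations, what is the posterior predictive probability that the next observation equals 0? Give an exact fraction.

obs 1: x=1 → posterior Beta(11/4, 9/4)
obs 2: x=1 → posterior Beta(15/4, 9/4)
obs 3: x=1 → posterior Beta(19/4, 9/4)
obs 4: x=1 → posterior Beta(23/4, 9/4)
obs 5: x=1 → posterior Beta(27/4, 9/4)
obs 6: x=0 → posterior Beta(27/4, 13/4)
obs 7: x=1 → posterior Beta(31/4, 13/4)
obs 8: x=0 → posterior Beta(31/4, 17/4)
obs 9: x=0 → posterior Beta(31/4, 21/4)
obs 10: x=0 → posterior Beta(31/4, 25/4)
obs 11: x=1 → posterior Beta(35/4, 25/4)
obs 12: x=1 → posterior Beta(39/4, 25/4)
obs 13: x=1 → posterior Beta(43/4, 25/4)
obs 14: x=0 → posterior Beta(43/4, 29/4)

29/72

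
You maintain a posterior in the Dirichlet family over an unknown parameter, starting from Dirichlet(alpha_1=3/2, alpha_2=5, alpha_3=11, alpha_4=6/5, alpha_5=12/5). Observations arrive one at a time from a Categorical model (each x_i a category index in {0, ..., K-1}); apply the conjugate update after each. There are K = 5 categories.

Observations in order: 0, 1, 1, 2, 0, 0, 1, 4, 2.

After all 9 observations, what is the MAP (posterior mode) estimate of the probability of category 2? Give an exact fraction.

obs 1: x=0 → posterior Dirichlet(5/2, 5, 11, 6/5, 12/5)
obs 2: x=1 → posterior Dirichlet(5/2, 6, 11, 6/5, 12/5)
obs 3: x=1 → posterior Dirichlet(5/2, 7, 11, 6/5, 12/5)
obs 4: x=2 → posterior Dirichlet(5/2, 7, 12, 6/5, 12/5)
obs 5: x=0 → posterior Dirichlet(7/2, 7, 12, 6/5, 12/5)
obs 6: x=0 → posterior Dirichlet(9/2, 7, 12, 6/5, 12/5)
obs 7: x=1 → posterior Dirichlet(9/2, 8, 12, 6/5, 12/5)
obs 8: x=4 → posterior Dirichlet(9/2, 8, 12, 6/5, 17/5)
obs 9: x=2 → posterior Dirichlet(9/2, 8, 13, 6/5, 17/5)

120/251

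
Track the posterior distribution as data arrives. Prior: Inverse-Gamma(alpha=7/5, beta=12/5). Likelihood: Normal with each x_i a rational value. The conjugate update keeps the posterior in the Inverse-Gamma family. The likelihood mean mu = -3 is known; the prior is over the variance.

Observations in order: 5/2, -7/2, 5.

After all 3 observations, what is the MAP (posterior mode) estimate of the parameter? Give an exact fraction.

331/26

obs 1: x=5/2 → posterior Inverse-Gamma(19/10, 701/40)
obs 2: x=-7/2 → posterior Inverse-Gamma(12/5, 353/20)
obs 3: x=5 → posterior Inverse-Gamma(29/10, 993/20)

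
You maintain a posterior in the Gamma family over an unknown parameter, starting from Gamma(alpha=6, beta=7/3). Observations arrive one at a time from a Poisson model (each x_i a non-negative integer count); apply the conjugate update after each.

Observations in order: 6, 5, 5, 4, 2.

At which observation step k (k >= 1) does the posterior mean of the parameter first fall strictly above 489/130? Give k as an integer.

obs 1: x=6 → posterior Gamma(12, 10/3)
obs 2: x=5 → posterior Gamma(17, 13/3)
obs 3: x=5 → posterior Gamma(22, 16/3)
obs 4: x=4 → posterior Gamma(26, 19/3)
obs 5: x=2 → posterior Gamma(28, 22/3)

k = 2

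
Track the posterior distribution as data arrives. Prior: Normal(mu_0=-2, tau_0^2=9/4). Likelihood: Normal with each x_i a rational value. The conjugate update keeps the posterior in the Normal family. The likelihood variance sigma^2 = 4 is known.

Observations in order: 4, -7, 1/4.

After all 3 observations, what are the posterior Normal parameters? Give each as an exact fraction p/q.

mu_0=-227/172, tau_0^2=36/43

obs 1: x=4 → posterior Normal(4/25, 36/25)
obs 2: x=-7 → posterior Normal(-59/34, 18/17)
obs 3: x=1/4 → posterior Normal(-227/172, 36/43)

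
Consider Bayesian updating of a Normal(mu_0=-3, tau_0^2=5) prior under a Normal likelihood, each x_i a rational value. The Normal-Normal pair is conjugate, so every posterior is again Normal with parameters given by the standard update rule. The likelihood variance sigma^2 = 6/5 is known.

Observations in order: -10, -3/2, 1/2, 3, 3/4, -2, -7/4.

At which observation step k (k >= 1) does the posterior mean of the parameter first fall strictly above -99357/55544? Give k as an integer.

k = 5

obs 1: x=-10 → posterior Normal(-268/31, 30/31)
obs 2: x=-3/2 → posterior Normal(-611/112, 15/28)
obs 3: x=1/2 → posterior Normal(-293/81, 10/27)
obs 4: x=3 → posterior Normal(-109/53, 15/53)
obs 5: x=3/4 → posterior Normal(-797/524, 30/131)
obs 6: x=-2 → posterior Normal(-997/624, 5/26)
obs 7: x=-7/4 → posterior Normal(-293/181, 30/181)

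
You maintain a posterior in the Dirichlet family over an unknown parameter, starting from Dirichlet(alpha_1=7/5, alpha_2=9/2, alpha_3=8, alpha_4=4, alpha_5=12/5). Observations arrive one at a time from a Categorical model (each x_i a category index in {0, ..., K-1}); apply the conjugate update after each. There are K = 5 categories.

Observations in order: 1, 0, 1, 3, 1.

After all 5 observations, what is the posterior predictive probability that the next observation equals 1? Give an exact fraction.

75/253

obs 1: x=1 → posterior Dirichlet(7/5, 11/2, 8, 4, 12/5)
obs 2: x=0 → posterior Dirichlet(12/5, 11/2, 8, 4, 12/5)
obs 3: x=1 → posterior Dirichlet(12/5, 13/2, 8, 4, 12/5)
obs 4: x=3 → posterior Dirichlet(12/5, 13/2, 8, 5, 12/5)
obs 5: x=1 → posterior Dirichlet(12/5, 15/2, 8, 5, 12/5)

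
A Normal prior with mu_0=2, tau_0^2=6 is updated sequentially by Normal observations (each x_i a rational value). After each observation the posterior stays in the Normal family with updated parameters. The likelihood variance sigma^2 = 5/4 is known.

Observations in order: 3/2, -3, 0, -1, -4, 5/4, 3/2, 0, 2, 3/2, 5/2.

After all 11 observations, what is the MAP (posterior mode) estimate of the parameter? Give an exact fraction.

64/269

obs 1: x=3/2 → posterior Normal(46/29, 30/29)
obs 2: x=-3 → posterior Normal(-26/53, 30/53)
obs 3: x=0 → posterior Normal(-26/77, 30/77)
obs 4: x=-1 → posterior Normal(-50/101, 30/101)
obs 5: x=-4 → posterior Normal(-146/125, 6/25)
obs 6: x=5/4 → posterior Normal(-116/149, 30/149)
obs 7: x=3/2 → posterior Normal(-80/173, 30/173)
obs 8: x=0 → posterior Normal(-80/197, 30/197)
obs 9: x=2 → posterior Normal(-32/221, 30/221)
obs 10: x=3/2 → posterior Normal(4/245, 6/49)
obs 11: x=5/2 → posterior Normal(64/269, 30/269)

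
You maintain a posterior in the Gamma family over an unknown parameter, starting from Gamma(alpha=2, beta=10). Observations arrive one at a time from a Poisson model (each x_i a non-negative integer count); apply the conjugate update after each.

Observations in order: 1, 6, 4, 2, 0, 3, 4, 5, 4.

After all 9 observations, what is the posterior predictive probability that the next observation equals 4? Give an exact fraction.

25384284695050772570757554995927710735066343/429496729600000000000000000000000000000000000

obs 1: x=1 → posterior Gamma(3, 11)
obs 2: x=6 → posterior Gamma(9, 12)
obs 3: x=4 → posterior Gamma(13, 13)
obs 4: x=2 → posterior Gamma(15, 14)
obs 5: x=0 → posterior Gamma(15, 15)
obs 6: x=3 → posterior Gamma(18, 16)
obs 7: x=4 → posterior Gamma(22, 17)
obs 8: x=5 → posterior Gamma(27, 18)
obs 9: x=4 → posterior Gamma(31, 19)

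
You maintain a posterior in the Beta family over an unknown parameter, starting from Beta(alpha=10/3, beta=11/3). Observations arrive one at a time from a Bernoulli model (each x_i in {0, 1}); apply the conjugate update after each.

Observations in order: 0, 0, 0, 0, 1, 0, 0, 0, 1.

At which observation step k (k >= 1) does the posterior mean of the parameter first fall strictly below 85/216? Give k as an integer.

k = 2

obs 1: x=0 → posterior Beta(10/3, 14/3)
obs 2: x=0 → posterior Beta(10/3, 17/3)
obs 3: x=0 → posterior Beta(10/3, 20/3)
obs 4: x=0 → posterior Beta(10/3, 23/3)
obs 5: x=1 → posterior Beta(13/3, 23/3)
obs 6: x=0 → posterior Beta(13/3, 26/3)
obs 7: x=0 → posterior Beta(13/3, 29/3)
obs 8: x=0 → posterior Beta(13/3, 32/3)
obs 9: x=1 → posterior Beta(16/3, 32/3)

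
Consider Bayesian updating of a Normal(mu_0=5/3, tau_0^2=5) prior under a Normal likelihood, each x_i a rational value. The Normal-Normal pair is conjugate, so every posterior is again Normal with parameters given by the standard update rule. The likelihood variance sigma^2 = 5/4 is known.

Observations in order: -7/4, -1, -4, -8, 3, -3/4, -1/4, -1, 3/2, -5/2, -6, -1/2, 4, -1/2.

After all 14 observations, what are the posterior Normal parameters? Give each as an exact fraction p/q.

mu_0=-208/171, tau_0^2=5/57

obs 1: x=-7/4 → posterior Normal(-16/15, 1)
obs 2: x=-1 → posterior Normal(-28/27, 5/9)
obs 3: x=-4 → posterior Normal(-76/39, 5/13)
obs 4: x=-8 → posterior Normal(-172/51, 5/17)
obs 5: x=3 → posterior Normal(-136/63, 5/21)
obs 6: x=-3/4 → posterior Normal(-29/15, 1/5)
obs 7: x=-1/4 → posterior Normal(-148/87, 5/29)
obs 8: x=-1 → posterior Normal(-160/99, 5/33)
obs 9: x=3/2 → posterior Normal(-142/111, 5/37)
obs 10: x=-5/2 → posterior Normal(-172/123, 5/41)
obs 11: x=-6 → posterior Normal(-244/135, 1/9)
obs 12: x=-1/2 → posterior Normal(-250/147, 5/49)
obs 13: x=4 → posterior Normal(-202/159, 5/53)
obs 14: x=-1/2 → posterior Normal(-208/171, 5/57)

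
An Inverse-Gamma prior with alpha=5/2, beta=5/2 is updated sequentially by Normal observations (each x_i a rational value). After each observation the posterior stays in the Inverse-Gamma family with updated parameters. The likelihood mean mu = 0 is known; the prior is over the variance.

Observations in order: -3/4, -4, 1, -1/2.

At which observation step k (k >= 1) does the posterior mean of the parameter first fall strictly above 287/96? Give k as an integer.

k = 2

obs 1: x=-3/4 → posterior Inverse-Gamma(3, 89/32)
obs 2: x=-4 → posterior Inverse-Gamma(7/2, 345/32)
obs 3: x=1 → posterior Inverse-Gamma(4, 361/32)
obs 4: x=-1/2 → posterior Inverse-Gamma(9/2, 365/32)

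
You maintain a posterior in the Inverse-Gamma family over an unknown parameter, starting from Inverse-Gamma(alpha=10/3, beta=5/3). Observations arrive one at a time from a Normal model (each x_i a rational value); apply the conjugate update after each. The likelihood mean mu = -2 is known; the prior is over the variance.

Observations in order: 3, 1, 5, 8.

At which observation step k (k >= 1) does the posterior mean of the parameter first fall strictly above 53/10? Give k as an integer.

obs 1: x=3 → posterior Inverse-Gamma(23/6, 85/6)
obs 2: x=1 → posterior Inverse-Gamma(13/3, 56/3)
obs 3: x=5 → posterior Inverse-Gamma(29/6, 259/6)
obs 4: x=8 → posterior Inverse-Gamma(16/3, 559/6)

k = 2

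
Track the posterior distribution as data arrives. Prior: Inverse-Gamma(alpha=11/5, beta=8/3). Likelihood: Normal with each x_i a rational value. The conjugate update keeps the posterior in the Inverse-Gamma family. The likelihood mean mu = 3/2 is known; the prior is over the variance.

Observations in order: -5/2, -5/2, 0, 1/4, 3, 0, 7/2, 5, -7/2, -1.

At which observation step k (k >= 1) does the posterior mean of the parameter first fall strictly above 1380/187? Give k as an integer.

k = 2

obs 1: x=-5/2 → posterior Inverse-Gamma(27/10, 32/3)
obs 2: x=-5/2 → posterior Inverse-Gamma(16/5, 56/3)
obs 3: x=0 → posterior Inverse-Gamma(37/10, 475/24)
obs 4: x=1/4 → posterior Inverse-Gamma(21/5, 1975/96)
obs 5: x=3 → posterior Inverse-Gamma(47/10, 2083/96)
obs 6: x=0 → posterior Inverse-Gamma(26/5, 2191/96)
obs 7: x=7/2 → posterior Inverse-Gamma(57/10, 2383/96)
obs 8: x=5 → posterior Inverse-Gamma(31/5, 2971/96)
obs 9: x=-7/2 → posterior Inverse-Gamma(67/10, 4171/96)
obs 10: x=-1 → posterior Inverse-Gamma(36/5, 4471/96)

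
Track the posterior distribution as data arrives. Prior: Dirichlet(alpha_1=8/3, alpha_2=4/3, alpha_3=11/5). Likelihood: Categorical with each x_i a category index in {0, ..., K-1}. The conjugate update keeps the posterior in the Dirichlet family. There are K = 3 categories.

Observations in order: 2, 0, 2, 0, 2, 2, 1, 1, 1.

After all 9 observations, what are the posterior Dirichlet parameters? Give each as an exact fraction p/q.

alpha_1=14/3, alpha_2=13/3, alpha_3=31/5

obs 1: x=2 → posterior Dirichlet(8/3, 4/3, 16/5)
obs 2: x=0 → posterior Dirichlet(11/3, 4/3, 16/5)
obs 3: x=2 → posterior Dirichlet(11/3, 4/3, 21/5)
obs 4: x=0 → posterior Dirichlet(14/3, 4/3, 21/5)
obs 5: x=2 → posterior Dirichlet(14/3, 4/3, 26/5)
obs 6: x=2 → posterior Dirichlet(14/3, 4/3, 31/5)
obs 7: x=1 → posterior Dirichlet(14/3, 7/3, 31/5)
obs 8: x=1 → posterior Dirichlet(14/3, 10/3, 31/5)
obs 9: x=1 → posterior Dirichlet(14/3, 13/3, 31/5)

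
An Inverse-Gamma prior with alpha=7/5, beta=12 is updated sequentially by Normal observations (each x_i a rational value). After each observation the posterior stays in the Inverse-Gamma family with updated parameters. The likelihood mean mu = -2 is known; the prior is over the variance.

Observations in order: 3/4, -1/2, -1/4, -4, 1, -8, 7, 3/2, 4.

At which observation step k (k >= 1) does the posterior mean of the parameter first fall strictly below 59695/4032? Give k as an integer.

obs 1: x=3/4 → posterior Inverse-Gamma(19/10, 505/32)
obs 2: x=-1/2 → posterior Inverse-Gamma(12/5, 541/32)
obs 3: x=-1/4 → posterior Inverse-Gamma(29/10, 295/16)
obs 4: x=-4 → posterior Inverse-Gamma(17/5, 327/16)
obs 5: x=1 → posterior Inverse-Gamma(39/10, 399/16)
obs 6: x=-8 → posterior Inverse-Gamma(22/5, 687/16)
obs 7: x=7 → posterior Inverse-Gamma(49/10, 1335/16)
obs 8: x=3/2 → posterior Inverse-Gamma(27/5, 1433/16)
obs 9: x=4 → posterior Inverse-Gamma(59/10, 1721/16)

k = 2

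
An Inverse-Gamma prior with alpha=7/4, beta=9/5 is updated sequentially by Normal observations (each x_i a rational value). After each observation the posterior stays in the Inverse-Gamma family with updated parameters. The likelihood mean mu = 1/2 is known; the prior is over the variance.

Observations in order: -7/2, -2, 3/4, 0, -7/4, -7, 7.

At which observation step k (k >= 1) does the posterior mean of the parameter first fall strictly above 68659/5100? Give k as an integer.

obs 1: x=-7/2 → posterior Inverse-Gamma(9/4, 49/5)
obs 2: x=-2 → posterior Inverse-Gamma(11/4, 517/40)
obs 3: x=3/4 → posterior Inverse-Gamma(13/4, 2073/160)
obs 4: x=0 → posterior Inverse-Gamma(15/4, 2093/160)
obs 5: x=-7/4 → posterior Inverse-Gamma(17/4, 1249/80)
obs 6: x=-7 → posterior Inverse-Gamma(19/4, 3499/80)
obs 7: x=7 → posterior Inverse-Gamma(21/4, 5189/80)

k = 7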